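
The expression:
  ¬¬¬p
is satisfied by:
  {p: False}


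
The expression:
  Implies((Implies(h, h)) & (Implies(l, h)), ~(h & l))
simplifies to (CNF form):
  ~h | ~l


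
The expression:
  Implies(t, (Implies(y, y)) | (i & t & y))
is always true.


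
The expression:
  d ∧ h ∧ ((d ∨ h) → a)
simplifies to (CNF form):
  a ∧ d ∧ h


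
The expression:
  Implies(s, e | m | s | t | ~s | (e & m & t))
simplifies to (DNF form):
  True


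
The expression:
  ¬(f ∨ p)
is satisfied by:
  {p: False, f: False}


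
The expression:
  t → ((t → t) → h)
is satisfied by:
  {h: True, t: False}
  {t: False, h: False}
  {t: True, h: True}


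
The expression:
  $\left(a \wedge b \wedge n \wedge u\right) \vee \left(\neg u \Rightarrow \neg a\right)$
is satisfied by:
  {u: True, a: False}
  {a: False, u: False}
  {a: True, u: True}


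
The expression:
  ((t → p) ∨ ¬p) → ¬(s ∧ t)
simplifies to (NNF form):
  ¬s ∨ ¬t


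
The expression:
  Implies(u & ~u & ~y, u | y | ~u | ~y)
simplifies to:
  True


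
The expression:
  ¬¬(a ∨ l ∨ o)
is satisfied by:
  {a: True, o: True, l: True}
  {a: True, o: True, l: False}
  {a: True, l: True, o: False}
  {a: True, l: False, o: False}
  {o: True, l: True, a: False}
  {o: True, l: False, a: False}
  {l: True, o: False, a: False}


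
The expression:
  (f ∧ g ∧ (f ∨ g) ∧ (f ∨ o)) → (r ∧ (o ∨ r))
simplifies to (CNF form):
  r ∨ ¬f ∨ ¬g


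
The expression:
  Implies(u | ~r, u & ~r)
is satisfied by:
  {r: True, u: False}
  {u: True, r: False}


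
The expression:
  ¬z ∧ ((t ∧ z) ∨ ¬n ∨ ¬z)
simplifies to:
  ¬z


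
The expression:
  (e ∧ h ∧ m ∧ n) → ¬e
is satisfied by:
  {h: False, m: False, n: False, e: False}
  {e: True, h: False, m: False, n: False}
  {n: True, h: False, m: False, e: False}
  {e: True, n: True, h: False, m: False}
  {m: True, e: False, h: False, n: False}
  {e: True, m: True, h: False, n: False}
  {n: True, m: True, e: False, h: False}
  {e: True, n: True, m: True, h: False}
  {h: True, n: False, m: False, e: False}
  {e: True, h: True, n: False, m: False}
  {n: True, h: True, e: False, m: False}
  {e: True, n: True, h: True, m: False}
  {m: True, h: True, n: False, e: False}
  {e: True, m: True, h: True, n: False}
  {n: True, m: True, h: True, e: False}


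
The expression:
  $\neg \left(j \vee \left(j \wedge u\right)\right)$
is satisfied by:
  {j: False}


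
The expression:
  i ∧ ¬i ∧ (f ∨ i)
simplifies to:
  False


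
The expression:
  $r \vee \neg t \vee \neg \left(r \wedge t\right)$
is always true.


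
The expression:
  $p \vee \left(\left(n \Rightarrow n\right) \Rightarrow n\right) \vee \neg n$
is always true.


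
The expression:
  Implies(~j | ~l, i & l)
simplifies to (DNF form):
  (i & l) | (j & l)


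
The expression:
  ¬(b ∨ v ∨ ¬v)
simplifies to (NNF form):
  False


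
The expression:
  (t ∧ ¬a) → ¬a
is always true.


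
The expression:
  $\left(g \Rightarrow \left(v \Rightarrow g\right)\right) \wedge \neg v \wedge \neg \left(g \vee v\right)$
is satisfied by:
  {g: False, v: False}


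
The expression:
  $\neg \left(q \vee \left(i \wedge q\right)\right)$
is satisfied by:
  {q: False}


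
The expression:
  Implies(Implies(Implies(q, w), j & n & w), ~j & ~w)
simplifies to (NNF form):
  ~j | (w & ~n) | (~q & ~w)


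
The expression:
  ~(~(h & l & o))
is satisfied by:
  {h: True, o: True, l: True}


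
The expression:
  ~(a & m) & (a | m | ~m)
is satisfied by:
  {m: False, a: False}
  {a: True, m: False}
  {m: True, a: False}


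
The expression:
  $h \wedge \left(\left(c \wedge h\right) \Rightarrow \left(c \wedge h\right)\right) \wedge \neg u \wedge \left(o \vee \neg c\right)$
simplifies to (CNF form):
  $h \wedge \neg u \wedge \left(o \vee \neg c\right)$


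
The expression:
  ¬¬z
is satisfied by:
  {z: True}


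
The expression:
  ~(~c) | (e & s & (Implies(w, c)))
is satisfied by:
  {c: True, e: True, s: True, w: False}
  {c: True, e: True, s: False, w: False}
  {c: True, s: True, e: False, w: False}
  {c: True, s: False, e: False, w: False}
  {c: True, w: True, e: True, s: True}
  {c: True, w: True, e: True, s: False}
  {c: True, w: True, e: False, s: True}
  {c: True, w: True, e: False, s: False}
  {e: True, s: True, c: False, w: False}


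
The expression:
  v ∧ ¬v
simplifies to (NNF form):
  False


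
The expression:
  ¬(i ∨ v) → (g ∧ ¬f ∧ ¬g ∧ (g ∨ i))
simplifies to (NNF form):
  i ∨ v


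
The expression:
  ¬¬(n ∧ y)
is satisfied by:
  {y: True, n: True}


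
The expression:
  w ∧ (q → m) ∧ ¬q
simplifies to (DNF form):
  w ∧ ¬q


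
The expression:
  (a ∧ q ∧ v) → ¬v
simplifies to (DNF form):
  ¬a ∨ ¬q ∨ ¬v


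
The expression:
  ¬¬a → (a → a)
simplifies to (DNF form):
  True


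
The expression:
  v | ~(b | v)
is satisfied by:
  {v: True, b: False}
  {b: False, v: False}
  {b: True, v: True}


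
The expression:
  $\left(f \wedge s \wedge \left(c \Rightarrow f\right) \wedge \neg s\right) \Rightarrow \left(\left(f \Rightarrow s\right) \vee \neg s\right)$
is always true.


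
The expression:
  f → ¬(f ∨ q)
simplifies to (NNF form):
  ¬f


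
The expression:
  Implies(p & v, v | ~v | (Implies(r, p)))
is always true.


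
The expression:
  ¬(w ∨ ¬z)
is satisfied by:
  {z: True, w: False}


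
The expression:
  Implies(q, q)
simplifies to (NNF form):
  True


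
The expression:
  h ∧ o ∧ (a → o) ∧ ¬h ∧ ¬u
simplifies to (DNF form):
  False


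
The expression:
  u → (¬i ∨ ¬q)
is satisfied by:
  {u: False, q: False, i: False}
  {i: True, u: False, q: False}
  {q: True, u: False, i: False}
  {i: True, q: True, u: False}
  {u: True, i: False, q: False}
  {i: True, u: True, q: False}
  {q: True, u: True, i: False}


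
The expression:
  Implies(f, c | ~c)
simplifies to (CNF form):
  True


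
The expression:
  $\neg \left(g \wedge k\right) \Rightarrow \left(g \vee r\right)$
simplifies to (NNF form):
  $g \vee r$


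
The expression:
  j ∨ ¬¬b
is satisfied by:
  {b: True, j: True}
  {b: True, j: False}
  {j: True, b: False}


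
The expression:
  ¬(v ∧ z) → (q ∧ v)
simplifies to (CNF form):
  v ∧ (q ∨ z)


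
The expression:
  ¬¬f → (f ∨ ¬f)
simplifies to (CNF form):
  True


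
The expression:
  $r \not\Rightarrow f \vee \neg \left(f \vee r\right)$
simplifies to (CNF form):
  $\neg f$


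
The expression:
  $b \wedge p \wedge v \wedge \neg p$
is never true.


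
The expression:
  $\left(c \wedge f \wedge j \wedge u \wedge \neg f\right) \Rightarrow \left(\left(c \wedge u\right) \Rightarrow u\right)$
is always true.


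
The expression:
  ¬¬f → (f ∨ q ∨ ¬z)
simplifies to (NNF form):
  True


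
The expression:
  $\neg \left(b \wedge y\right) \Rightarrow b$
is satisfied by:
  {b: True}


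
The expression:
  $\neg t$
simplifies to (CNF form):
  $\neg t$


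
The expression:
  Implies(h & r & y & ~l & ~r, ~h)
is always true.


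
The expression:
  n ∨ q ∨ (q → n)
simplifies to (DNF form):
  True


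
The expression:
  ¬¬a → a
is always true.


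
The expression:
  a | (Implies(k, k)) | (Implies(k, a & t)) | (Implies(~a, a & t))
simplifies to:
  True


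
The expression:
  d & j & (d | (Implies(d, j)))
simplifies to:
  d & j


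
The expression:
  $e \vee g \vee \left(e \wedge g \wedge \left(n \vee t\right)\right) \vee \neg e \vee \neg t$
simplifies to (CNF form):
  $\text{True}$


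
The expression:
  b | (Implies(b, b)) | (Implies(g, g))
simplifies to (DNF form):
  True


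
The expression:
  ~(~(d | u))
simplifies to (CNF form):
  d | u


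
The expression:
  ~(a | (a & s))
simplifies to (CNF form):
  ~a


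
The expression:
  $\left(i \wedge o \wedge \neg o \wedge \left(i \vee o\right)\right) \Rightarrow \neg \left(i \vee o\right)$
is always true.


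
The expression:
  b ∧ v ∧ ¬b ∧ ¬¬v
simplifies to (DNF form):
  False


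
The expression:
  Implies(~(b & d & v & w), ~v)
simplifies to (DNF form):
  ~v | (b & d & w)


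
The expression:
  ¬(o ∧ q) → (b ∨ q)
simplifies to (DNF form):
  b ∨ q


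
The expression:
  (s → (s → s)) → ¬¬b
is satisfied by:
  {b: True}


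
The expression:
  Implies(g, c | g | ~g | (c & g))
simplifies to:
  True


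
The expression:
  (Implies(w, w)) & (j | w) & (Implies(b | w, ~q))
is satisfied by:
  {j: True, b: False, q: False, w: False}
  {w: True, j: True, b: False, q: False}
  {w: True, j: False, b: False, q: False}
  {b: True, j: True, w: False, q: False}
  {b: True, w: True, j: True, q: False}
  {b: True, w: True, j: False, q: False}
  {q: True, j: True, b: False, w: False}


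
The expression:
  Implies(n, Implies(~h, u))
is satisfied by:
  {u: True, h: True, n: False}
  {u: True, h: False, n: False}
  {h: True, u: False, n: False}
  {u: False, h: False, n: False}
  {n: True, u: True, h: True}
  {n: True, u: True, h: False}
  {n: True, h: True, u: False}


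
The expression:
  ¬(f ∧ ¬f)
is always true.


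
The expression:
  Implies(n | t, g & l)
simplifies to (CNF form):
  (g | ~n) & (g | ~t) & (l | ~n) & (l | ~t)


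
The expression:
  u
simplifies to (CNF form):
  u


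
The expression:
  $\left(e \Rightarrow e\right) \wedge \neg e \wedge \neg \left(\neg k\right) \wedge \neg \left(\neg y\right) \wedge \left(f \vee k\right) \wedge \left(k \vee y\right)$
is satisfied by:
  {y: True, k: True, e: False}


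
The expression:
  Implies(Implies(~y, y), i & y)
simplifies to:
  i | ~y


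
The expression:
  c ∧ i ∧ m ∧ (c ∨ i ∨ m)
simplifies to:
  c ∧ i ∧ m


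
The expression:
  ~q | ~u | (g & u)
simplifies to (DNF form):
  g | ~q | ~u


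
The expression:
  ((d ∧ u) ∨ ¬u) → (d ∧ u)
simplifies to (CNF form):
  u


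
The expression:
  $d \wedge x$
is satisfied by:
  {d: True, x: True}


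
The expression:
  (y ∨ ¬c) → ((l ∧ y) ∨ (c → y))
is always true.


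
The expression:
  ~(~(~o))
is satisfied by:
  {o: False}


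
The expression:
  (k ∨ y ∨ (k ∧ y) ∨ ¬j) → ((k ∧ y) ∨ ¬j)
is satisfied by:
  {y: False, j: False, k: False}
  {k: True, y: False, j: False}
  {y: True, k: False, j: False}
  {k: True, y: True, j: False}
  {j: True, k: False, y: False}
  {j: True, k: True, y: True}


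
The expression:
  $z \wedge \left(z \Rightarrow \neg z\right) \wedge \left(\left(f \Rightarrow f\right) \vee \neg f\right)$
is never true.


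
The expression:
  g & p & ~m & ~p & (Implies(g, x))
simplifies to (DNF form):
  False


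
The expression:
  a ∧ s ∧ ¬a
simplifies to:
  False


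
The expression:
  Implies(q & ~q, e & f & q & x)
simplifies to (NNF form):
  True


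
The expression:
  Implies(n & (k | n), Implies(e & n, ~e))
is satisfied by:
  {e: False, n: False}
  {n: True, e: False}
  {e: True, n: False}


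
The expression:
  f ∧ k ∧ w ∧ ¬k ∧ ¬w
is never true.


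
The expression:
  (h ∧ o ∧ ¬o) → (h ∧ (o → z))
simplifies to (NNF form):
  True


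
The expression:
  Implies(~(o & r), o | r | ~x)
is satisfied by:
  {r: True, o: True, x: False}
  {r: True, o: False, x: False}
  {o: True, r: False, x: False}
  {r: False, o: False, x: False}
  {r: True, x: True, o: True}
  {r: True, x: True, o: False}
  {x: True, o: True, r: False}


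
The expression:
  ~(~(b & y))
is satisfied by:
  {b: True, y: True}


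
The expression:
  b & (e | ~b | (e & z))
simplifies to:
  b & e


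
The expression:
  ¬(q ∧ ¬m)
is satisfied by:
  {m: True, q: False}
  {q: False, m: False}
  {q: True, m: True}


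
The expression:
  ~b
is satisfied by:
  {b: False}


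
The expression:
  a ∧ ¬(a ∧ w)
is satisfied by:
  {a: True, w: False}


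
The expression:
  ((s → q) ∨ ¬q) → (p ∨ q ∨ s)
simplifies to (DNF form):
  p ∨ q ∨ s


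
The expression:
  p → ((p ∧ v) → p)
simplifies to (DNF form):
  True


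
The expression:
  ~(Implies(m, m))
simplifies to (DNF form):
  False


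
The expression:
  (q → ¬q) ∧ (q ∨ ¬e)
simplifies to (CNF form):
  ¬e ∧ ¬q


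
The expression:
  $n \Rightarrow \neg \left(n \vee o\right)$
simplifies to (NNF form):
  $\neg n$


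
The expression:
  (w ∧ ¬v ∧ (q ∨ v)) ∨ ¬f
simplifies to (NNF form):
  (q ∧ w ∧ ¬v) ∨ ¬f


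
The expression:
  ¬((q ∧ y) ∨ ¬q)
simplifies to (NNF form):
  q ∧ ¬y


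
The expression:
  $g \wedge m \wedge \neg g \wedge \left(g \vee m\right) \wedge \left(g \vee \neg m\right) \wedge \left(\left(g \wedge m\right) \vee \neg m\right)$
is never true.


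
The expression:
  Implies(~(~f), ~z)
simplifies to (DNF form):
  ~f | ~z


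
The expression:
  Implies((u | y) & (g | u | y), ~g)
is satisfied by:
  {y: False, g: False, u: False}
  {u: True, y: False, g: False}
  {y: True, u: False, g: False}
  {u: True, y: True, g: False}
  {g: True, u: False, y: False}


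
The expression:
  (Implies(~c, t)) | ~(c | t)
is always true.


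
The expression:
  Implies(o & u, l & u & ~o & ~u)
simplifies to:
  ~o | ~u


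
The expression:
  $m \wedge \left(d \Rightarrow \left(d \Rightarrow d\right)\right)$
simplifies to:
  $m$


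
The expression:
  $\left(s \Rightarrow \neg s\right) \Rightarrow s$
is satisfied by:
  {s: True}


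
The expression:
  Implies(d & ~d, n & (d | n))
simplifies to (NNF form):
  True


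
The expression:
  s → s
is always true.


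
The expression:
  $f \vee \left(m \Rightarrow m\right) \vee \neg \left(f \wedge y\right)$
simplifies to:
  $\text{True}$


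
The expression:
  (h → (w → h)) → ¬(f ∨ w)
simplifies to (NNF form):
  ¬f ∧ ¬w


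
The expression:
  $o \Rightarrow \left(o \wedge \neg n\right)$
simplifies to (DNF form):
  $\neg n \vee \neg o$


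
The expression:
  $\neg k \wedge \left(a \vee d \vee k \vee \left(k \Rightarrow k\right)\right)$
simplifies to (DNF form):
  $\neg k$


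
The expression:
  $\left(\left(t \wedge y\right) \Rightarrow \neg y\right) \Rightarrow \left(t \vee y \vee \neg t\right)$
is always true.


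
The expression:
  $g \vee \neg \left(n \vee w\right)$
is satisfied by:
  {g: True, w: False, n: False}
  {n: True, g: True, w: False}
  {g: True, w: True, n: False}
  {n: True, g: True, w: True}
  {n: False, w: False, g: False}


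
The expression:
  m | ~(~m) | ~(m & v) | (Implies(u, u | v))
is always true.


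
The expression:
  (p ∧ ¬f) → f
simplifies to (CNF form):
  f ∨ ¬p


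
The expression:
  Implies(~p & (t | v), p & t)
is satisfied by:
  {p: True, v: False, t: False}
  {t: True, p: True, v: False}
  {p: True, v: True, t: False}
  {t: True, p: True, v: True}
  {t: False, v: False, p: False}


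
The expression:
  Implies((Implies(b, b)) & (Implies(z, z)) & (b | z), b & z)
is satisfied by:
  {z: False, b: False}
  {b: True, z: True}


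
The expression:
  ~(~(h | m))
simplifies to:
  h | m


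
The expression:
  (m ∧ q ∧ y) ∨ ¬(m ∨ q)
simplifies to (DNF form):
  (q ∧ ¬q) ∨ (¬m ∧ ¬q) ∨ (m ∧ q ∧ y) ∨ (m ∧ q ∧ ¬q) ∨ (m ∧ y ∧ ¬m) ∨ (m ∧ ¬m ∧ ¬q) ∨ (q ∧ y ∧ ¬q) ∨ (y ∧ ¬m ∧ ¬q)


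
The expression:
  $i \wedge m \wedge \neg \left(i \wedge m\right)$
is never true.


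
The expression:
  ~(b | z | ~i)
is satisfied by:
  {i: True, z: False, b: False}


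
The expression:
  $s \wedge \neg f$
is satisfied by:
  {s: True, f: False}


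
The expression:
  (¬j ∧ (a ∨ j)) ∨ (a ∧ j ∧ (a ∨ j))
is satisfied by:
  {a: True}


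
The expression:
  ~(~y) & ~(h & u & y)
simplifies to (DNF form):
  (y & ~h) | (y & ~u)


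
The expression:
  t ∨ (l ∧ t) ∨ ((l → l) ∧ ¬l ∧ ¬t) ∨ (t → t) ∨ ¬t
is always true.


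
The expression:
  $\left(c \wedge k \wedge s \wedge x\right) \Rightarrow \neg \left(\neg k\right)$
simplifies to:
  $\text{True}$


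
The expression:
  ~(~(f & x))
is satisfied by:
  {x: True, f: True}


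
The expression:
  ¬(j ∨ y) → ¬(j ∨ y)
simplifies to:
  True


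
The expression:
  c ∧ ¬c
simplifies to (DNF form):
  False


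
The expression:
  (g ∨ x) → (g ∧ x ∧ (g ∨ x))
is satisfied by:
  {x: False, g: False}
  {g: True, x: True}


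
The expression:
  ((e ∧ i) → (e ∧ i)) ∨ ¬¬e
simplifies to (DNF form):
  True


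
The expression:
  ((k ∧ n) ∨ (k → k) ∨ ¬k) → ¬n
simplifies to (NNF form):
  ¬n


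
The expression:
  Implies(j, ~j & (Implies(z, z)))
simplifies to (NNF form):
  ~j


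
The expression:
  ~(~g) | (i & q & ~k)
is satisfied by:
  {g: True, q: True, i: True, k: False}
  {g: True, q: True, i: False, k: False}
  {g: True, i: True, q: False, k: False}
  {g: True, i: False, q: False, k: False}
  {g: True, k: True, q: True, i: True}
  {g: True, k: True, q: True, i: False}
  {g: True, k: True, q: False, i: True}
  {g: True, k: True, q: False, i: False}
  {q: True, i: True, g: False, k: False}


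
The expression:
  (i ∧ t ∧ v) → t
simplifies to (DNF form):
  True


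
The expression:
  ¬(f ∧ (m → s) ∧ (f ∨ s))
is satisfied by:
  {m: True, f: False, s: False}
  {m: False, f: False, s: False}
  {s: True, m: True, f: False}
  {s: True, m: False, f: False}
  {f: True, m: True, s: False}


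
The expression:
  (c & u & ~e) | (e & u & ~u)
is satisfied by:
  {c: True, u: True, e: False}


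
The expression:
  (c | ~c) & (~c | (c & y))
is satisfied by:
  {y: True, c: False}
  {c: False, y: False}
  {c: True, y: True}


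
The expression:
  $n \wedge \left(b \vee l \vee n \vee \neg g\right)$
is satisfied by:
  {n: True}


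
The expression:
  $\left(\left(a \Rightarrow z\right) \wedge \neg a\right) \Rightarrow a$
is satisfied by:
  {a: True}


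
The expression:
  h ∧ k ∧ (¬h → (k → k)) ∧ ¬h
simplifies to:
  False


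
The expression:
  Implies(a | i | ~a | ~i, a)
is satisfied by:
  {a: True}


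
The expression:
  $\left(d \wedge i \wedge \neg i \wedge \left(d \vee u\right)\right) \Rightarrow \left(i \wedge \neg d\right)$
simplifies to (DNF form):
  $\text{True}$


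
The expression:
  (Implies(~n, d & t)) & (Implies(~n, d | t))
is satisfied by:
  {n: True, d: True, t: True}
  {n: True, d: True, t: False}
  {n: True, t: True, d: False}
  {n: True, t: False, d: False}
  {d: True, t: True, n: False}


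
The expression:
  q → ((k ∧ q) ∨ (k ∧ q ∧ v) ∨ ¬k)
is always true.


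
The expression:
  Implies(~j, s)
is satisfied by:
  {s: True, j: True}
  {s: True, j: False}
  {j: True, s: False}


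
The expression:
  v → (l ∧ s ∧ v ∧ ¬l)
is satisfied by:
  {v: False}


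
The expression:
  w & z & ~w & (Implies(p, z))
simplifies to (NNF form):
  False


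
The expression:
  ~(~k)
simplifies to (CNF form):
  k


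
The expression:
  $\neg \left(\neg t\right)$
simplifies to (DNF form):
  $t$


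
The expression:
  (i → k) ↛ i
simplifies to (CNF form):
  ¬i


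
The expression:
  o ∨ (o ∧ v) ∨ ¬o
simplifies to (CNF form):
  True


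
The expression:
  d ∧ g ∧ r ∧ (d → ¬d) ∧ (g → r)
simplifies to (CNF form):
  False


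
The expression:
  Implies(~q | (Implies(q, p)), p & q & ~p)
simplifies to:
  q & ~p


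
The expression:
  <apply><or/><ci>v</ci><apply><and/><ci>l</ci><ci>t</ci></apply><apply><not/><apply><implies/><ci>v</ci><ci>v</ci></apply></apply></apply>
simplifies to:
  <apply><or/><ci>v</ci><apply><and/><ci>l</ci><ci>t</ci></apply></apply>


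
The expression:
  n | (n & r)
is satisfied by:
  {n: True}


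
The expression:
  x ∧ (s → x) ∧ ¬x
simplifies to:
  False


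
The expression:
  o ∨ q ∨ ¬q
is always true.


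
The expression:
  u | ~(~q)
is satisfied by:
  {q: True, u: True}
  {q: True, u: False}
  {u: True, q: False}


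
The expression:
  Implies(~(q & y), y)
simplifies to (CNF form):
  y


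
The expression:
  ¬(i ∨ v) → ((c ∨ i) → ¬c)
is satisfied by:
  {i: True, v: True, c: False}
  {i: True, c: False, v: False}
  {v: True, c: False, i: False}
  {v: False, c: False, i: False}
  {i: True, v: True, c: True}
  {i: True, c: True, v: False}
  {v: True, c: True, i: False}


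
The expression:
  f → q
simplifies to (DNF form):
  q ∨ ¬f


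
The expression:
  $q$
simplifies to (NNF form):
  $q$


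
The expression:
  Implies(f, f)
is always true.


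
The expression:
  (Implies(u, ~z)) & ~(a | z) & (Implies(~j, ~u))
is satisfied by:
  {j: True, u: False, z: False, a: False}
  {j: False, u: False, z: False, a: False}
  {u: True, j: True, a: False, z: False}


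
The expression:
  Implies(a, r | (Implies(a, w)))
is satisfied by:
  {r: True, w: True, a: False}
  {r: True, w: False, a: False}
  {w: True, r: False, a: False}
  {r: False, w: False, a: False}
  {r: True, a: True, w: True}
  {r: True, a: True, w: False}
  {a: True, w: True, r: False}


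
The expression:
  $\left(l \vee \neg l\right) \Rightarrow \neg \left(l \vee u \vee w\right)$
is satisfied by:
  {u: False, w: False, l: False}


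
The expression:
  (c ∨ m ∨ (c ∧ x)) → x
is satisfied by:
  {x: True, c: False, m: False}
  {x: True, m: True, c: False}
  {x: True, c: True, m: False}
  {x: True, m: True, c: True}
  {m: False, c: False, x: False}


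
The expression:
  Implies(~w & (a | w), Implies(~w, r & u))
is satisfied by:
  {u: True, w: True, r: True, a: False}
  {u: True, w: True, r: False, a: False}
  {w: True, r: True, u: False, a: False}
  {w: True, u: False, r: False, a: False}
  {u: True, r: True, w: False, a: False}
  {u: True, r: False, w: False, a: False}
  {r: True, u: False, w: False, a: False}
  {r: False, u: False, w: False, a: False}
  {a: True, u: True, w: True, r: True}
  {a: True, u: True, w: True, r: False}
  {a: True, w: True, r: True, u: False}
  {a: True, w: True, r: False, u: False}
  {a: True, u: True, r: True, w: False}


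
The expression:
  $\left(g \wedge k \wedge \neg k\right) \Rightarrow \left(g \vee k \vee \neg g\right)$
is always true.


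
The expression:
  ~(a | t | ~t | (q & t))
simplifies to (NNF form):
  False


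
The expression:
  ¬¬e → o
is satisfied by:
  {o: True, e: False}
  {e: False, o: False}
  {e: True, o: True}


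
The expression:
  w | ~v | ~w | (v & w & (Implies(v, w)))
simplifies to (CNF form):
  True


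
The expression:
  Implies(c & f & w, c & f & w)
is always true.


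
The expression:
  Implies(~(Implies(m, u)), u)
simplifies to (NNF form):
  u | ~m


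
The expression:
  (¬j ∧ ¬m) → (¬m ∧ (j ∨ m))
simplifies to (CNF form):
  j ∨ m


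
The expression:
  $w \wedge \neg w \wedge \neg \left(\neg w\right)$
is never true.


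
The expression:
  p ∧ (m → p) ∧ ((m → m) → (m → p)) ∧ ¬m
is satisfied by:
  {p: True, m: False}


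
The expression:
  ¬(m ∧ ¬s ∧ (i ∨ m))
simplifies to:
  s ∨ ¬m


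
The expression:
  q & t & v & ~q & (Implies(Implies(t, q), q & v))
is never true.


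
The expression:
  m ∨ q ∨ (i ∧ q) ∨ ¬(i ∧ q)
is always true.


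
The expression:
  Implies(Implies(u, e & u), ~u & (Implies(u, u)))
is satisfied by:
  {u: False, e: False}
  {e: True, u: False}
  {u: True, e: False}


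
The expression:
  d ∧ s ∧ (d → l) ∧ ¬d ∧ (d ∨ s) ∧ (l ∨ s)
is never true.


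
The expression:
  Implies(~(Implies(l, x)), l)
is always true.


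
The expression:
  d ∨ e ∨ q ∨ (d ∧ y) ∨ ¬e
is always true.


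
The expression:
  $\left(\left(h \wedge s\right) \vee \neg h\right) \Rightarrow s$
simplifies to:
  $h \vee s$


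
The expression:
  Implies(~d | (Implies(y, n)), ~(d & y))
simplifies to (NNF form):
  ~d | ~n | ~y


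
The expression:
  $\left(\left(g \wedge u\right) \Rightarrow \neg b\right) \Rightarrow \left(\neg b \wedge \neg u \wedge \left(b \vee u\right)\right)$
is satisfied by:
  {u: True, b: True, g: True}


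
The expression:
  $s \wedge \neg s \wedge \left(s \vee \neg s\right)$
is never true.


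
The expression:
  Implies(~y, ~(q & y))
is always true.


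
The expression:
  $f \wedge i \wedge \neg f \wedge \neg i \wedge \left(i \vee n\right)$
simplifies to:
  $\text{False}$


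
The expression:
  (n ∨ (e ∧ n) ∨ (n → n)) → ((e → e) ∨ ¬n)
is always true.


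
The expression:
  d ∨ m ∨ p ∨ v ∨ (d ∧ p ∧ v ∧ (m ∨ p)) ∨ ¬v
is always true.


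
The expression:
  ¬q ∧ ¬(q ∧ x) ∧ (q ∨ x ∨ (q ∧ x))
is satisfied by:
  {x: True, q: False}


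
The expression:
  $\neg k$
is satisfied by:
  {k: False}


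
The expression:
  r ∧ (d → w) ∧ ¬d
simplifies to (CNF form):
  r ∧ ¬d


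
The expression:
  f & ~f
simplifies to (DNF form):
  False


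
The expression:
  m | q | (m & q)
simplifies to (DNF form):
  m | q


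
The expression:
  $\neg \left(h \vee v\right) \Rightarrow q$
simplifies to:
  $h \vee q \vee v$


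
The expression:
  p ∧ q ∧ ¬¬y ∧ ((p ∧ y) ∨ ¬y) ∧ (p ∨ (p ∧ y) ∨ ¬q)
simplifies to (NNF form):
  p ∧ q ∧ y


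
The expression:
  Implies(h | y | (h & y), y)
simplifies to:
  y | ~h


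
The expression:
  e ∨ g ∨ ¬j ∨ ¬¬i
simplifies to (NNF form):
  e ∨ g ∨ i ∨ ¬j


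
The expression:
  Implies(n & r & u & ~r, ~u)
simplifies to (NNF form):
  True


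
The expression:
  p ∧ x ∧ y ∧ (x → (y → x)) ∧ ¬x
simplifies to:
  False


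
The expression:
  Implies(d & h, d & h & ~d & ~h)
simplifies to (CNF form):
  ~d | ~h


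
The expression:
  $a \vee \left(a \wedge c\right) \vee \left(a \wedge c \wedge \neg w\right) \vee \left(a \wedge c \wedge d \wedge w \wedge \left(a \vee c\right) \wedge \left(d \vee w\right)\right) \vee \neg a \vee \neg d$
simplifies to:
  $\text{True}$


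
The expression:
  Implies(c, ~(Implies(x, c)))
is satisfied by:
  {c: False}


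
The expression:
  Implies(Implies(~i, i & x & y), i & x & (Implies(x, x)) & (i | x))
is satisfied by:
  {x: True, i: False}
  {i: False, x: False}
  {i: True, x: True}


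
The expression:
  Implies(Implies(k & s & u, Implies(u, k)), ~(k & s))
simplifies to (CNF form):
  ~k | ~s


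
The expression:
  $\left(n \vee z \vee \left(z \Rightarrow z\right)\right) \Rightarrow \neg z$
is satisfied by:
  {z: False}


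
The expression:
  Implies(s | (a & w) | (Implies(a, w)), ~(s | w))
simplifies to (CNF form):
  ~s & ~w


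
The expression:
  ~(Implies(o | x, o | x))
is never true.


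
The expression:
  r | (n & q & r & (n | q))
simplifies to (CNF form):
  r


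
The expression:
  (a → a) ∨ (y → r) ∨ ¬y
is always true.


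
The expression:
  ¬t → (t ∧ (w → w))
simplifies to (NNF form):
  t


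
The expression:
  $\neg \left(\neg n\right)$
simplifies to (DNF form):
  $n$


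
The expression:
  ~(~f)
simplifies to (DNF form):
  f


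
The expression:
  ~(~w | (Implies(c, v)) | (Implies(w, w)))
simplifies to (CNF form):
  False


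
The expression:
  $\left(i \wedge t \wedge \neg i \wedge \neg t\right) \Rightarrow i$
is always true.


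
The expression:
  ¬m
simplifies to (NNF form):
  ¬m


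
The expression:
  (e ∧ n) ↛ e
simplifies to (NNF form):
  False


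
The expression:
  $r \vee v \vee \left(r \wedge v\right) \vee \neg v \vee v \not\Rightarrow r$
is always true.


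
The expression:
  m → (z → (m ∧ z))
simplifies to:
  True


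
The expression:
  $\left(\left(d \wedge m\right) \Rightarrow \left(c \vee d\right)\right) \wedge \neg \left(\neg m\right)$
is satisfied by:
  {m: True}


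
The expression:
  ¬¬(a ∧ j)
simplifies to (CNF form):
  a ∧ j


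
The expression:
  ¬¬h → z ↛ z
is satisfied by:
  {h: False}


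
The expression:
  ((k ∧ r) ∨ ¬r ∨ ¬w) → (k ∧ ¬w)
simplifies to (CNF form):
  (k ∨ r) ∧ (k ∨ w) ∧ (¬k ∨ ¬w)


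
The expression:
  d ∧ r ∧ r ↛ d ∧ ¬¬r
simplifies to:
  False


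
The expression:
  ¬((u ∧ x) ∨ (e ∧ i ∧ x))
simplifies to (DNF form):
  (¬e ∧ ¬u) ∨ (¬i ∧ ¬u) ∨ ¬x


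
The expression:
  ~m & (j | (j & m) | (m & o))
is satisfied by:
  {j: True, m: False}


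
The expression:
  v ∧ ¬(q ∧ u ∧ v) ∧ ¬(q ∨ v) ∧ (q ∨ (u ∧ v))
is never true.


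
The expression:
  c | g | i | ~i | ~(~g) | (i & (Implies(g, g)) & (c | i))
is always true.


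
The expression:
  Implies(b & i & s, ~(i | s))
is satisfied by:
  {s: False, b: False, i: False}
  {i: True, s: False, b: False}
  {b: True, s: False, i: False}
  {i: True, b: True, s: False}
  {s: True, i: False, b: False}
  {i: True, s: True, b: False}
  {b: True, s: True, i: False}


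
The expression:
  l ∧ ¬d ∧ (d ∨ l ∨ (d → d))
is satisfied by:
  {l: True, d: False}


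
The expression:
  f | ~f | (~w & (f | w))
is always true.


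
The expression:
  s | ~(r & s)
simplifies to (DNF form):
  True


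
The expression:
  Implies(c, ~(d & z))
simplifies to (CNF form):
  ~c | ~d | ~z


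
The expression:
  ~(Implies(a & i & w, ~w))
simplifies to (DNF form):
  a & i & w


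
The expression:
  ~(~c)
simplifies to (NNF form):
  c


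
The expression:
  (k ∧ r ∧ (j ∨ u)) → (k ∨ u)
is always true.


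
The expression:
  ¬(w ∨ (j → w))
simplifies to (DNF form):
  j ∧ ¬w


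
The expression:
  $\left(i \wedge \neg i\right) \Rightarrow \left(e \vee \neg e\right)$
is always true.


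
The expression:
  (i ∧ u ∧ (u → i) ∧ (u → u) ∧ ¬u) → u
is always true.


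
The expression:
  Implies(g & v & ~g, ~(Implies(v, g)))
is always true.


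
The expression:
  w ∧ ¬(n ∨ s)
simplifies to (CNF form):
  w ∧ ¬n ∧ ¬s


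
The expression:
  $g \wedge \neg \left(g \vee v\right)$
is never true.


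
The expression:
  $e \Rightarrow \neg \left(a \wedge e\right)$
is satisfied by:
  {e: False, a: False}
  {a: True, e: False}
  {e: True, a: False}


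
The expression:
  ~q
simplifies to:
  ~q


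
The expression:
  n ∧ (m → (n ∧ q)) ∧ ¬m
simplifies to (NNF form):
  n ∧ ¬m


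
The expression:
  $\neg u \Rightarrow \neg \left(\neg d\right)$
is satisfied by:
  {d: True, u: True}
  {d: True, u: False}
  {u: True, d: False}


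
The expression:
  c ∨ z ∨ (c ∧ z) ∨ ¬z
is always true.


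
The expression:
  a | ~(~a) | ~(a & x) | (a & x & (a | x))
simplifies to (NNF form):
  True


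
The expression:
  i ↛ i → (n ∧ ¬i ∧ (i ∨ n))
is always true.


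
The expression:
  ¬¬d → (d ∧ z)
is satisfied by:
  {z: True, d: False}
  {d: False, z: False}
  {d: True, z: True}


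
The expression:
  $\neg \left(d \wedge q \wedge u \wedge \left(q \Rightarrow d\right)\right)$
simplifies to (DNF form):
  $\neg d \vee \neg q \vee \neg u$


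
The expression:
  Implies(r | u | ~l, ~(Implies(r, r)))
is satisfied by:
  {l: True, u: False, r: False}


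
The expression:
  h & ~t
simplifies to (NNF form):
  h & ~t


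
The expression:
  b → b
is always true.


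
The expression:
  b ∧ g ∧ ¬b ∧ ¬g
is never true.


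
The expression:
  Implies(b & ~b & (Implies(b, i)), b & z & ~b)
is always true.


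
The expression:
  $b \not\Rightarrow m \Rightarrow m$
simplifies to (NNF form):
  $m \vee \neg b$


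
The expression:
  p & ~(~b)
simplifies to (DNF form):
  b & p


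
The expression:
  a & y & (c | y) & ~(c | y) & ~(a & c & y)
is never true.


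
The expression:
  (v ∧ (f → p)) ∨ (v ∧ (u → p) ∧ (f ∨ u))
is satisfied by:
  {p: True, v: True, u: False, f: False}
  {v: True, p: False, u: False, f: False}
  {f: True, p: True, v: True, u: False}
  {f: True, v: True, p: False, u: False}
  {p: True, u: True, v: True, f: False}
  {u: True, v: True, f: False, p: False}
  {f: True, u: True, v: True, p: True}


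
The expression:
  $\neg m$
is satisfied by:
  {m: False}


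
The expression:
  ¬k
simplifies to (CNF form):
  ¬k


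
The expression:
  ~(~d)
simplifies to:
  d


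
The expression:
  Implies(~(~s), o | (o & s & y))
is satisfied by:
  {o: True, s: False}
  {s: False, o: False}
  {s: True, o: True}


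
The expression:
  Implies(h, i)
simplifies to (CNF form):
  i | ~h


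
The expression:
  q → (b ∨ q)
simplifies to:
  True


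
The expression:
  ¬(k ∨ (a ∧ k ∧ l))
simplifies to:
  ¬k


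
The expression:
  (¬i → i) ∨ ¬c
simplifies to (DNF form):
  i ∨ ¬c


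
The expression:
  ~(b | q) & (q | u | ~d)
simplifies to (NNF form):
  ~b & ~q & (u | ~d)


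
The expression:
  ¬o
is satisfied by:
  {o: False}


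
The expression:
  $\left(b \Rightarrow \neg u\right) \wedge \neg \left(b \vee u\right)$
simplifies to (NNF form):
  $\neg b \wedge \neg u$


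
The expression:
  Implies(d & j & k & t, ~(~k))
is always true.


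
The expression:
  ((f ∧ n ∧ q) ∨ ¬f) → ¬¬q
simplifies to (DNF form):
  f ∨ q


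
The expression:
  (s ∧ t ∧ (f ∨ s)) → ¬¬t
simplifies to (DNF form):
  True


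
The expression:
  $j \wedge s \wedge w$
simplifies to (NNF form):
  $j \wedge s \wedge w$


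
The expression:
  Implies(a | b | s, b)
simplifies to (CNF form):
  (b | ~a) & (b | ~s)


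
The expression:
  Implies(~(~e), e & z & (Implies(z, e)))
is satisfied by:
  {z: True, e: False}
  {e: False, z: False}
  {e: True, z: True}


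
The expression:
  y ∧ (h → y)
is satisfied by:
  {y: True}


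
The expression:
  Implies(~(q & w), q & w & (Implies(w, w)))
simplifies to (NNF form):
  q & w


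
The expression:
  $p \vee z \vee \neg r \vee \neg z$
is always true.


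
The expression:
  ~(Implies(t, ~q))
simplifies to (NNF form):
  q & t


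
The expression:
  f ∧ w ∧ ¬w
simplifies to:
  False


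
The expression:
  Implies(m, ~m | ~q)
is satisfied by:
  {m: False, q: False}
  {q: True, m: False}
  {m: True, q: False}


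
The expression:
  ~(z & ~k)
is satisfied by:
  {k: True, z: False}
  {z: False, k: False}
  {z: True, k: True}


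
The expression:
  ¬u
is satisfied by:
  {u: False}


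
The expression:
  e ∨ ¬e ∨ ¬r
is always true.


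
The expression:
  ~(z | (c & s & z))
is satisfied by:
  {z: False}


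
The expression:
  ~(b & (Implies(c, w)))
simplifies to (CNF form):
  (c | ~b) & (~b | ~w)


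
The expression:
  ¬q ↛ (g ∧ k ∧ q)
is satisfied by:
  {q: False}


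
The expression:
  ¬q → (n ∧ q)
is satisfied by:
  {q: True}


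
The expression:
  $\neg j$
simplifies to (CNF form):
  $\neg j$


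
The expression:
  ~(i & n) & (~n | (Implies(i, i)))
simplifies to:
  ~i | ~n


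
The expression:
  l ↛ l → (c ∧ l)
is always true.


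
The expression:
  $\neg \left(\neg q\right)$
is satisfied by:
  {q: True}


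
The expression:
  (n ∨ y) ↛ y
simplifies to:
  n ∧ ¬y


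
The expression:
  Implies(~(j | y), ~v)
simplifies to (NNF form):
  j | y | ~v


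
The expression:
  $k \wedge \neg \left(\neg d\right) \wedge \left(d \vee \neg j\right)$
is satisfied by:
  {d: True, k: True}


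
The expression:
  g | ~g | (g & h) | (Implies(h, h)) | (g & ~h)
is always true.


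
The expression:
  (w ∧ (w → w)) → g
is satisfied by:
  {g: True, w: False}
  {w: False, g: False}
  {w: True, g: True}


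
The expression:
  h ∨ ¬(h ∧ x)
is always true.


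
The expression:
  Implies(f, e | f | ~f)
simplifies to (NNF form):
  True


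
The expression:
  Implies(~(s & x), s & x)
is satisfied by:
  {s: True, x: True}


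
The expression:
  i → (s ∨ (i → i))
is always true.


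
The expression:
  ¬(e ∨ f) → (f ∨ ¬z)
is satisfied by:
  {e: True, f: True, z: False}
  {e: True, f: False, z: False}
  {f: True, e: False, z: False}
  {e: False, f: False, z: False}
  {z: True, e: True, f: True}
  {z: True, e: True, f: False}
  {z: True, f: True, e: False}


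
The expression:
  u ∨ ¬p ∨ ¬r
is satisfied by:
  {u: True, p: False, r: False}
  {p: False, r: False, u: False}
  {r: True, u: True, p: False}
  {r: True, p: False, u: False}
  {u: True, p: True, r: False}
  {p: True, u: False, r: False}
  {r: True, p: True, u: True}


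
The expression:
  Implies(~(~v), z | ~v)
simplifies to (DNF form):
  z | ~v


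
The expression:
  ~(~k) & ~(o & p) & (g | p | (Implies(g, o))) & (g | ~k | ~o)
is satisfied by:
  {g: True, k: True, o: False, p: False}
  {k: True, p: False, g: False, o: False}
  {p: True, g: True, k: True, o: False}
  {p: True, k: True, g: False, o: False}
  {o: True, g: True, k: True, p: False}


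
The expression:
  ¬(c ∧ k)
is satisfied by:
  {k: False, c: False}
  {c: True, k: False}
  {k: True, c: False}


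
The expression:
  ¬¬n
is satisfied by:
  {n: True}


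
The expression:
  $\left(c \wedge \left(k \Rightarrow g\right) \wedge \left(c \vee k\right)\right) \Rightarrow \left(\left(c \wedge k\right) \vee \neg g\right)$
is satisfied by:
  {k: True, g: False, c: False}
  {g: False, c: False, k: False}
  {k: True, c: True, g: False}
  {c: True, g: False, k: False}
  {k: True, g: True, c: False}
  {g: True, k: False, c: False}
  {k: True, c: True, g: True}


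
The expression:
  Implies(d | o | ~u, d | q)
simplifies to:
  d | q | (u & ~o)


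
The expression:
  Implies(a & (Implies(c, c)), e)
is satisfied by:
  {e: True, a: False}
  {a: False, e: False}
  {a: True, e: True}


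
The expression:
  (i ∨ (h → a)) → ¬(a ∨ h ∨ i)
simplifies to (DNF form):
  ¬a ∧ ¬i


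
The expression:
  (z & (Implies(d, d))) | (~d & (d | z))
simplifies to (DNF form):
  z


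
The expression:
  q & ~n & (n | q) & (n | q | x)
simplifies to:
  q & ~n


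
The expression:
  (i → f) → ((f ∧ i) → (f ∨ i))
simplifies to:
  True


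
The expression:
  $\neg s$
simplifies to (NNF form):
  $\neg s$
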